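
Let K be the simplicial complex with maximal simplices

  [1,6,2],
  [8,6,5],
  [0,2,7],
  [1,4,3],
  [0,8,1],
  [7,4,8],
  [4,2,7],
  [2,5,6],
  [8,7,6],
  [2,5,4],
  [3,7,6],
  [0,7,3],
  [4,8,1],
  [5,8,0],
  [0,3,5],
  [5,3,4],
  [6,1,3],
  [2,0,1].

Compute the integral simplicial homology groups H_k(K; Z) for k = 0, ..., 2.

H_0 ≅ Z,  H_1 ≅ Z^2,  H_2 ≅ Z.

We work with the vertex ordering 0 < 1 < 2 < 3 < 4 < 5 < 6 < 7 < 8. The simplices of K, each written with vertices in increasing order, are:

  0-simplices (9): [0], [1], [2], [3], [4], [5], [6], [7], [8]
  1-simplices (27): (27 of them)
  2-simplices (18): [0,1,2], [0,1,8], [0,2,7], [0,3,5], [0,3,7], [0,5,8], [1,2,6], [1,3,4], [1,3,6], [1,4,8], [2,4,5], [2,4,7], [2,5,6], [3,4,5], [3,6,7], [4,7,8], [5,6,8], [6,7,8]

Hence C_0 ≅ Z^9, C_1 ≅ Z^27, C_2 ≅ Z^18.

The boundary map ∂_1: C_1 → C_0 is given by ∂[p,q] = [q] − [p].
This gives a 9×27 integer matrix of rank 8; reducing to Smith normal form yields diagonal entries (1,1,1,1,1,1,1,1).

∂_2: C_2 → C_1 acts by ∂[p,q,r] = [q,r] − [p,r] + [p,q]. For instance
  ∂[0,1,8] = [1,8] − [0,8] + [0,1],
  ∂[3,4,5] = [4,5] − [3,5] + [3,4].
This gives a 27×18 integer matrix of rank 17; reducing to Smith normal form yields diagonal entries (1,1,1,1,1,1,1,1,1,1,1,1,1,1,1,1,1).

Reading off H_k = ker ∂_k / im ∂_{k+1}:

  H_0: rank C_0 − rank ∂_1 = 9 − 8 = 1, and the invariant factors of ∂_1 are all 1, so H_0 = Z.
  H_1: rank ker ∂_1 − rank ∂_2 = (27 − 8) − 17 = 2, and the invariant factors of ∂_2 are all 1, so H_1 = Z^2.
  H_2: rank ker ∂_2 − rank ∂_3 = (18 − 17) − 0 = 1, and there is no ∂_3, so H_2 = Z.

(K is a triangulation of the torus T^2.)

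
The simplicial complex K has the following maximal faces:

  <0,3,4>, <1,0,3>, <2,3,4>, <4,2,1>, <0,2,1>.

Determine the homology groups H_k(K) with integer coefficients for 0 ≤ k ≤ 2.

H_0 = Z,  H_1 = Z,  H_2 = 0.

K has 5 vertices, 10 edges, 5 triangles.
rank ∂_0 = 0, rank ∂_1 = 4 ⇒ b_0 = 5 − 0 − 4 = 1; all invariant factors of ∂_1 are 1 so no torsion. So H_0 = Z.
rank ∂_1 = 4, rank ∂_2 = 5 ⇒ b_1 = 10 − 4 − 5 = 1; all invariant factors of ∂_2 are 1 so no torsion. So H_1 = Z.
rank ∂_2 = 5, rank ∂_3 = 0 ⇒ b_2 = 5 − 5 − 0 = 0. So H_2 = 0.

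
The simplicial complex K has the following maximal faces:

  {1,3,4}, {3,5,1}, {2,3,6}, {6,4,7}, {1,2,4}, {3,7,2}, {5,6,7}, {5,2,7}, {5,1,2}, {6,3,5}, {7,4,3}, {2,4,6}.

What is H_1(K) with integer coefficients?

Fix the vertex order 1 < 2 < 3 < 4 < 5 < 6 < 7 and write every simplex with vertices in increasing order. Then dim K = 2 and the simplices of K are:

  0-simplices (7): [1], [2], [3], [4], [5], [6], [7]
  1-simplices (18): [1,2], [1,3], [1,4], [1,5], [2,3], [2,4], [2,5], [2,6], [2,7], [3,4], [3,5], [3,6], [3,7], [4,6], [4,7], [5,6], [5,7], [6,7]
  2-simplices (12): [1,2,4], [1,2,5], [1,3,4], [1,3,5], [2,3,6], [2,3,7], [2,4,6], [2,5,7], [3,4,7], [3,5,6], [4,6,7], [5,6,7]

Hence C_0 ≅ Z^7, C_1 ≅ Z^18, C_2 ≅ Z^12.

∂_1: C_1 → C_0 is given by ∂[p,q] = [q] − [p]. For instance
  ∂[3,6] = [6] − [3].
The resulting 7×18 matrix has rank 6, and its Smith normal form has invariant factors (1,1,1,1,1,1).

∂_2: C_2 → C_1 acts by ∂[p,q,r] = [q,r] − [p,r] + [p,q]. For instance
  ∂[1,2,5] = [2,5] − [1,5] + [1,2],
  ∂[5,6,7] = [6,7] − [5,7] + [5,6].
The resulting 18×12 matrix has rank 12, and its Smith normal form has invariant factors (1,1,1,1,1,1,1,1,1,1,1,2).

Reading off H_k = ker ∂_k / im ∂_{k+1}:

  H_1: rank ker ∂_1 − rank ∂_2 = (18 − 6) − 12 = 0, and ∂_2 has invariant factor 2 > 1, so H_1 ≅ Z/2.

(K is a triangulation of the real projective plane RP^2.)

H_1 ≅ Z/2.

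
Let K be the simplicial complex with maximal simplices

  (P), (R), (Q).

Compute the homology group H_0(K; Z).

Order the vertices as P < Q < R. Listing each simplex with vertices in this order, K has dimension 0 with simplices:

  0-simplices (3): P, Q, R

giving chain groups C_0 ≅ Z^3.

From H_k ≅ ker(∂_k) / im(∂_{k+1}) we obtain:

  H_0: rank C_0 − rank ∂_1 = 3 − 0 = 3, and there is no ∂_1, so H_0 ≅ Z^3.

(K is a triangulation of a set of 3 points.)

H_0 ≅ Z^3.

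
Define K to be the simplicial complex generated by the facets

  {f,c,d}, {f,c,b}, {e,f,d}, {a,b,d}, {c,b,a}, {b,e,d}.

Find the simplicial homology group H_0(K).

H_0 = Z.

Fix the vertex order a < b < c < d < e < f and write every simplex with vertices in increasing order. Then dim K = 2 and the simplices of K are:

  0-simplices (6): a, b, c, d, e, f
  1-simplices (12): ab, ac, ad, bc, bd, be, bf, cd, cf, de, df, ef
  2-simplices (6): abc, abd, bcf, bde, cdf, def

Hence C_0 ≅ Z^6, C_1 ≅ Z^12, C_2 ≅ Z^6.

Boundary ∂_1: C_1 → C_0 is given by ∂[p,q] = [q] − [p].
The resulting 6×12 matrix has rank 5, and its Smith normal form has invariant factors (1,1,1,1,1).

Boundary ∂_2: C_2 → C_1 maps a triangle to the signed sum of its edges. For instance
  ∂cdf = df − cf + cd,
  ∂abd = bd − ad + ab.
This gives a 12×6 integer matrix of rank 6; reducing to Smith normal form yields diagonal entries (1,1,1,1,1,1).

Computing H_k = (kernel of ∂_k) / (image of ∂_{k+1}):

  H_0: rank C_0 − rank ∂_1 = 6 − 5 = 1, and the invariant factors of ∂_1 are all 1, so H_0 = Z.

(K is a triangulation of the cylinder S^1 x I.)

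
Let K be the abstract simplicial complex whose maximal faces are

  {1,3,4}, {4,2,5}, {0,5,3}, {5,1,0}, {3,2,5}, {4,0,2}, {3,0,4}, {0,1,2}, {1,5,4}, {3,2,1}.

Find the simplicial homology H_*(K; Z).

Fix the vertex order 0 < 1 < 2 < 3 < 4 < 5 and write every simplex with vertices in increasing order. Then dim K = 2 and the simplices of K are:

  0-simplices (6): [0], [1], [2], [3], [4], [5]
  1-simplices (15): [0,1], [0,2], [0,3], [0,4], [0,5], [1,2], [1,3], [1,4], [1,5], [2,3], [2,4], [2,5], [3,4], [3,5], [4,5]
  2-simplices (10): [0,1,2], [0,1,5], [0,2,4], [0,3,4], [0,3,5], [1,2,3], [1,3,4], [1,4,5], [2,3,5], [2,4,5]

so the chain groups are C_0 ≅ Z^6, C_1 ≅ Z^15, C_2 ≅ Z^10.

The boundary map ∂_1: C_1 → C_0 maps an edge to its endpoints' difference, ∂[p,q] = q − p. For instance
  ∂[1,3] = [3] − [1].
The resulting 6×15 matrix has rank 5, and its Smith normal form has invariant factors (1,1,1,1,1).

Boundary ∂_2: C_2 → C_1 maps a triangle to the signed sum of its edges. For instance
  ∂[0,1,2] = [1,2] − [0,2] + [0,1],
  ∂[0,3,5] = [3,5] − [0,5] + [0,3].
As a 15×10 matrix over Z this has rank 10, with invariant factors (1,1,1,1,1,1,1,1,1,2).

From H_k ≅ ker(∂_k) / im(∂_{k+1}) we obtain:

  H_0: rank C_0 − rank ∂_1 = 6 − 5 = 1, and the invariant factors of ∂_1 are all 1, so H_0 ≅ Z.
  H_1: rank ker ∂_1 − rank ∂_2 = (15 − 5) − 10 = 0, and ∂_2 has invariant factor 2 > 1, so H_1 ≅ Z/2.
  H_2: rank ker ∂_2 − rank ∂_3 = (10 − 10) − 0 = 0, and there is no ∂_3, so H_2 ≅ 0.

H_0 = Z,  H_1 = Z/2,  H_2 = 0.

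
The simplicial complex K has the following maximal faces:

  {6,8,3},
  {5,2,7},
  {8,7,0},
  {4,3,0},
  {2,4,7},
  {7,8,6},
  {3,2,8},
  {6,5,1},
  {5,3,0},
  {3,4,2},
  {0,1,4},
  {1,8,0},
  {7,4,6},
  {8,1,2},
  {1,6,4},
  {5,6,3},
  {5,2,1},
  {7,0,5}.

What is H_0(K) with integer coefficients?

Take the total order 0 < 1 < 2 < 3 < 4 < 5 < 6 < 7 < 8 on the vertex set. Then K (dimension 2) consists of the simplices:

  0-simplices (9): [0], [1], [2], [3], [4], [5], [6], [7], [8]
  1-simplices (27): (27 of them)
  2-simplices (18): [0,1,4], [0,1,8], [0,3,4], [0,3,5], [0,5,7], [0,7,8], [1,2,5], [1,2,8], [1,4,6], [1,5,6], [2,3,4], [2,3,8], [2,4,7], [2,5,7], [3,5,6], [3,6,8], [4,6,7], [6,7,8]

so the chain groups are C_0 ≅ Z^9, C_1 ≅ Z^27, C_2 ≅ Z^18.

Boundary ∂_1: C_1 → C_0 maps an edge to its endpoints' difference, ∂[p,q] = q − p. For instance
  ∂[5,7] = [7] − [5].
As a 9×27 matrix over Z this has rank 8, with invariant factors (1,1,1,1,1,1,1,1).

Boundary ∂_2: C_2 → C_1 sends each 2-simplex [p,q,r] to [q,r] − [p,r] + [p,q]. For instance
  ∂[2,3,8] = [3,8] − [2,8] + [2,3],
  ∂[1,5,6] = [5,6] − [1,6] + [1,5].
This gives a 27×18 integer matrix of rank 17; reducing to Smith normal form yields diagonal entries (1,1,1,1,1,1,1,1,1,1,1,1,1,1,1,1,1).

Reading off H_k = ker ∂_k / im ∂_{k+1}:

  H_0: rank C_0 − rank ∂_1 = 9 − 8 = 1, and the invariant factors of ∂_1 are all 1, so H_0 ≅ Z.

H_0 = Z.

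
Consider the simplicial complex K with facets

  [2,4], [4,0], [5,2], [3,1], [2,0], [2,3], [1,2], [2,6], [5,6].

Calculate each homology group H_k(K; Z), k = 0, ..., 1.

H_0 = Z,  H_1 = Z^3.

Order the vertices as 0 < 1 < 2 < 3 < 4 < 5 < 6. Listing each simplex with vertices in this order, K has dimension 1 with simplices:

  0-simplices (7): [0], [1], [2], [3], [4], [5], [6]
  1-simplices (9): [0,2], [0,4], [1,2], [1,3], [2,3], [2,4], [2,5], [2,6], [5,6]

giving chain groups C_0 ≅ Z^7, C_1 ≅ Z^9.

The boundary map ∂_1: C_1 → C_0 maps an edge to its endpoints' difference, ∂[p,q] = q − p. For instance
  ∂[1,2] = [2] − [1].
This gives a 7×9 integer matrix of rank 6; reducing to Smith normal form yields diagonal entries (1,1,1,1,1,1).

Computing H_k = (kernel of ∂_k) / (image of ∂_{k+1}):

  H_0: rank C_0 − rank ∂_1 = 7 − 6 = 1, and the invariant factors of ∂_1 are all 1, so H_0 ≅ Z.
  H_1: rank ker ∂_1 − rank ∂_2 = (9 − 6) − 0 = 3, and there is no ∂_2, so H_1 ≅ Z^3.

As a check, the Euler characteristic is 7 − 9 = -2, which agrees with 1 − 3 = -2.
(K is a triangulation of a wedge of 3 circles.)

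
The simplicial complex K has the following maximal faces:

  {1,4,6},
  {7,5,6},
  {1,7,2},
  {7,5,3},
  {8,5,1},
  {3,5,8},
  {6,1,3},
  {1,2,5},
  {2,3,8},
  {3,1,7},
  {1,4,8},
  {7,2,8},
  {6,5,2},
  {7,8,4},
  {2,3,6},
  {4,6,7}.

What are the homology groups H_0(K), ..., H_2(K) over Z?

Order the vertices as 1 < 2 < 3 < 4 < 5 < 6 < 7 < 8. Listing each simplex with vertices in this order, K has dimension 2 with simplices:

  0-simplices (8): [1], [2], [3], [4], [5], [6], [7], [8]
  1-simplices (24): (24 of them)
  2-simplices (16): [1,2,5], [1,2,7], [1,3,6], [1,3,7], [1,4,6], [1,4,8], [1,5,8], [2,3,6], [2,3,8], [2,5,6], [2,7,8], [3,5,7], [3,5,8], [4,6,7], [4,7,8], [5,6,7]

Hence C_0 ≅ Z^8, C_1 ≅ Z^24, C_2 ≅ Z^16.

∂_1: C_1 → C_0 is given by ∂[p,q] = [q] − [p]. For instance
  ∂[4,6] = [6] − [4].
As a 8×24 matrix over Z this has rank 7, with invariant factors (1,1,1,1,1,1,1).

The boundary map ∂_2: C_2 → C_1 maps a triangle to the signed sum of its edges. For instance
  ∂[1,3,7] = [3,7] − [1,7] + [1,3],
  ∂[1,2,5] = [2,5] − [1,5] + [1,2].
The resulting 24×16 matrix has rank 15, and its Smith normal form has invariant factors (1,1,1,1,1,1,1,1,1,1,1,1,1,1,1).

Now H_k = ker ∂_k / im ∂_{k+1}, so:

  H_0: rank C_0 − rank ∂_1 = 8 − 7 = 1, and the invariant factors of ∂_1 are all 1, so H_0 ≅ Z.
  H_1: rank ker ∂_1 − rank ∂_2 = (24 − 7) − 15 = 2, and the invariant factors of ∂_2 are all 1, so H_1 ≅ Z^2.
  H_2: rank ker ∂_2 − rank ∂_3 = (16 − 15) − 0 = 1, and there is no ∂_3, so H_2 ≅ Z.

As a check, the Euler characteristic is 8 − 24 + 16 = 0, which agrees with 1 − 2 + 1 = 0.
(K is a triangulation of the torus T^2.)

H_0 = Z,  H_1 = Z^2,  H_2 = Z.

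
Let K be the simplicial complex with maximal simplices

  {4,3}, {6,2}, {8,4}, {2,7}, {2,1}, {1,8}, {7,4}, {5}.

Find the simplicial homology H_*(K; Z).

Fix the vertex order 1 < 2 < 3 < 4 < 5 < 6 < 7 < 8 and write every simplex with vertices in increasing order. Then dim K = 1 and the simplices of K are:

  0-simplices (8): [1], [2], [3], [4], [5], [6], [7], [8]
  1-simplices (7): [1,2], [1,8], [2,6], [2,7], [3,4], [4,7], [4,8]

so the chain groups are C_0 ≅ Z^8, C_1 ≅ Z^7.

∂_1: C_1 → C_0 is given by ∂[p,q] = [q] − [p].
As a 8×7 matrix over Z this has rank 6, with invariant factors (1,1,1,1,1,1).

Computing H_k = (kernel of ∂_k) / (image of ∂_{k+1}):

  H_0: rank C_0 − rank ∂_1 = 8 − 6 = 2, and the invariant factors of ∂_1 are all 1, so H_0 = Z^2.
  H_1: rank ker ∂_1 − rank ∂_2 = (7 − 6) − 0 = 1, and there is no ∂_2, so H_1 = Z.

As a check, the Euler characteristic is 8 − 7 = 1, which agrees with 2 − 1 = 1.

H_0 = Z^2,  H_1 = Z.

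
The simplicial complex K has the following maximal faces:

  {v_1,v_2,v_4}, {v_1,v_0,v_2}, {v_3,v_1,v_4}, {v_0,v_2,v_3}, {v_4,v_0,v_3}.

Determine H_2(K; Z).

H_2 ≅ 0.

Order the vertices as v_0 < v_1 < v_2 < v_3 < v_4. Listing each simplex with vertices in this order, K has dimension 2 with simplices:

  0-simplices (5): [v_0], [v_1], [v_2], [v_3], [v_4]
  1-simplices (10): [v_0,v_1], [v_0,v_2], [v_0,v_3], [v_0,v_4], [v_1,v_2], [v_1,v_3], [v_1,v_4], [v_2,v_3], [v_2,v_4], [v_3,v_4]
  2-simplices (5): [v_0,v_1,v_2], [v_0,v_2,v_3], [v_0,v_3,v_4], [v_1,v_2,v_4], [v_1,v_3,v_4]

so the chain groups are C_0 ≅ Z^5, C_1 ≅ Z^10, C_2 ≅ Z^5.

The boundary map ∂_1: C_1 → C_0 sends each edge [p,q] (with p < q) to q − p. For instance
  ∂[v_0,v_4] = [v_4] − [v_0].
This gives a 5×10 integer matrix of rank 4; reducing to Smith normal form yields diagonal entries (1,1,1,1).

∂_2: C_2 → C_1 acts by ∂[p,q,r] = [q,r] − [p,r] + [p,q]. For instance
  ∂[v_0,v_2,v_3] = [v_2,v_3] − [v_0,v_3] + [v_0,v_2],
  ∂[v_0,v_3,v_4] = [v_3,v_4] − [v_0,v_4] + [v_0,v_3].
The 10×5 boundary matrix has rank 5 and Smith normal form diag(1,1,1,1,1).

Reading off H_k = ker ∂_k / im ∂_{k+1}:

  H_2: rank ker ∂_2 − rank ∂_3 = (5 − 5) − 0 = 0, and there is no ∂_3, so H_2 = 0.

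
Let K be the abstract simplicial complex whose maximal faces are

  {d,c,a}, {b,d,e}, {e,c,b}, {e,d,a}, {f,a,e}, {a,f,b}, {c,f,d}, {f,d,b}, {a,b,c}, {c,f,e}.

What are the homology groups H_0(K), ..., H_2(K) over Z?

H_0 ≅ Z,  H_1 ≅ Z_2,  H_2 = 0.

Fix the vertex order a < b < c < d < e < f and write every simplex with vertices in increasing order. Then dim K = 2 and the simplices of K are:

  0-simplices (6): a, b, c, d, e, f
  1-simplices (15): ab, ac, ad, ae, af, bc, bd, be, bf, cd, ce, cf, de, df, ef
  2-simplices (10): abc, abf, acd, ade, aef, bce, bde, bdf, cdf, cef

Hence C_0 ≅ Z^6, C_1 ≅ Z^15, C_2 ≅ Z^10.

∂_1: C_1 → C_0 maps an edge to its endpoints' difference, ∂[p,q] = q − p. For instance
  ∂ce = e − c.
This gives a 6×15 integer matrix of rank 5; reducing to Smith normal form yields diagonal entries (1,1,1,1,1).

∂_2: C_2 → C_1 acts by ∂[p,q,r] = [q,r] − [p,r] + [p,q]. For instance
  ∂abc = bc − ac + ab,
  ∂cdf = df − cf + cd.
As a 15×10 matrix over Z this has rank 10, with invariant factors (1,1,1,1,1,1,1,1,1,2).

Reading off H_k = ker ∂_k / im ∂_{k+1}:

  H_0: rank C_0 − rank ∂_1 = 6 − 5 = 1, and the invariant factors of ∂_1 are all 1, so H_0 ≅ Z.
  H_1: rank ker ∂_1 − rank ∂_2 = (15 − 5) − 10 = 0, and ∂_2 has invariant factor 2 > 1, so H_1 ≅ Z_2.
  H_2: rank ker ∂_2 − rank ∂_3 = (10 − 10) − 0 = 0, and there is no ∂_3, so H_2 ≅ 0.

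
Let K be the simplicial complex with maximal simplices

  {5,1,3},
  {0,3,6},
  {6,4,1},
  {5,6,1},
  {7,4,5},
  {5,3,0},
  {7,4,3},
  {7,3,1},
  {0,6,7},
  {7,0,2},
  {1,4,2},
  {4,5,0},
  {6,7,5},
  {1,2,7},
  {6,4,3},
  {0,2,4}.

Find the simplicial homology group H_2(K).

H_2 ≅ Z.

Fix the vertex order 0 < 1 < 2 < 3 < 4 < 5 < 6 < 7 and write every simplex with vertices in increasing order. Then dim K = 2 and the simplices of K are:

  0-simplices (8): [0], [1], [2], [3], [4], [5], [6], [7]
  1-simplices (24): (24 of them)
  2-simplices (16): [0,2,4], [0,2,7], [0,3,5], [0,3,6], [0,4,5], [0,6,7], [1,2,4], [1,2,7], [1,3,5], [1,3,7], [1,4,6], [1,5,6], [3,4,6], [3,4,7], [4,5,7], [5,6,7]

so the chain groups are C_0 ≅ Z^8, C_1 ≅ Z^24, C_2 ≅ Z^16.

∂_1: C_1 → C_0 maps an edge to its endpoints' difference, ∂[p,q] = q − p. For instance
  ∂[1,7] = [7] − [1].
The 8×24 boundary matrix has rank 7 and Smith normal form diag(1,1,1,1,1,1,1).

Boundary ∂_2: C_2 → C_1 acts by ∂[p,q,r] = [q,r] − [p,r] + [p,q]. For instance
  ∂[0,3,6] = [3,6] − [0,6] + [0,3],
  ∂[0,2,7] = [2,7] − [0,7] + [0,2].
This gives a 24×16 integer matrix of rank 15; reducing to Smith normal form yields diagonal entries (1,1,1,1,1,1,1,1,1,1,1,1,1,1,1).

Reading off H_k = ker ∂_k / im ∂_{k+1}:

  H_2: rank ker ∂_2 − rank ∂_3 = (16 − 15) − 0 = 1, and there is no ∂_3, so H_2 ≅ Z.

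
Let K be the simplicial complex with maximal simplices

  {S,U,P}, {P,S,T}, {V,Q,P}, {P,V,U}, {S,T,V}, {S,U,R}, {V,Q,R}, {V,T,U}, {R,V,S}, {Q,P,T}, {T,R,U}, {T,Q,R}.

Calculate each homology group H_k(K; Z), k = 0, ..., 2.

Fix the vertex order P < Q < R < S < T < U < V and write every simplex with vertices in increasing order. Then dim K = 2 and the simplices of K are:

  0-simplices (7): P, Q, R, S, T, U, V
  1-simplices (18): PQ, PS, PT, PU, PV, QR, QT, QV, RS, RT, RU, RV, ST, SU, SV, TU, TV, UV
  2-simplices (12): PQT, PQV, PST, PSU, PUV, QRT, QRV, RSU, RSV, RTU, STV, TUV

Hence C_0 ≅ Z^7, C_1 ≅ Z^18, C_2 ≅ Z^12.

∂_1: C_1 → C_0 is given by ∂[p,q] = [q] − [p]. For instance
  ∂UV = V − U.
The resulting 7×18 matrix has rank 6, and its Smith normal form has invariant factors (1,1,1,1,1,1).

Boundary ∂_2: C_2 → C_1 maps a triangle to the signed sum of its edges. For instance
  ∂QRV = RV − QV + QR,
  ∂STV = TV − SV + ST.
As a 18×12 matrix over Z this has rank 12, with invariant factors (1,1,1,1,1,1,1,1,1,1,1,2).

Reading off H_k = ker ∂_k / im ∂_{k+1}:

  H_0: rank C_0 − rank ∂_1 = 7 − 6 = 1, and the invariant factors of ∂_1 are all 1, so H_0 ≅ Z.
  H_1: rank ker ∂_1 − rank ∂_2 = (18 − 6) − 12 = 0, and ∂_2 has invariant factor 2 > 1, so H_1 ≅ Z/2.
  H_2: rank ker ∂_2 − rank ∂_3 = (12 − 12) − 0 = 0, and there is no ∂_3, so H_2 ≅ 0.

As a check, the Euler characteristic is 7 − 18 + 12 = 1, which agrees with 1 − 0 + 0 = 1.

H_0 = Z,  H_1 = Z/2,  H_2 = 0.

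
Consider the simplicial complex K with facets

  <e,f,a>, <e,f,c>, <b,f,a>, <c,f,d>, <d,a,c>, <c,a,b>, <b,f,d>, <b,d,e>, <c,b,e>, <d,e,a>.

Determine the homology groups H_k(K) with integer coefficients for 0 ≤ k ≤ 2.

H_0 ≅ Z,  H_1 ≅ Z/2,  H_2 = 0.

Order the vertices as a < b < c < d < e < f. Listing each simplex with vertices in this order, K has dimension 2 with simplices:

  0-simplices (6): a, b, c, d, e, f
  1-simplices (15): ab, ac, ad, ae, af, bc, bd, be, bf, cd, ce, cf, de, df, ef
  2-simplices (10): abc, abf, acd, ade, aef, bce, bde, bdf, cdf, cef

so the chain groups are C_0 ≅ Z^6, C_1 ≅ Z^15, C_2 ≅ Z^10.

The boundary map ∂_1: C_1 → C_0 sends each edge [p,q] (with p < q) to q − p. For instance
  ∂ad = d − a.
This gives a 6×15 integer matrix of rank 5; reducing to Smith normal form yields diagonal entries (1,1,1,1,1).

Boundary ∂_2: C_2 → C_1 acts by ∂[p,q,r] = [q,r] − [p,r] + [p,q]. For instance
  ∂cef = ef − cf + ce,
  ∂bce = ce − be + bc.
The resulting 15×10 matrix has rank 10, and its Smith normal form has invariant factors (1,1,1,1,1,1,1,1,1,2).

Now H_k = ker ∂_k / im ∂_{k+1}, so:

  H_0: rank C_0 − rank ∂_1 = 6 − 5 = 1, and the invariant factors of ∂_1 are all 1, so H_0 = Z.
  H_1: rank ker ∂_1 − rank ∂_2 = (15 − 5) − 10 = 0, and ∂_2 has invariant factor 2 > 1, so H_1 = Z/2.
  H_2: rank ker ∂_2 − rank ∂_3 = (10 − 10) − 0 = 0, and there is no ∂_3, so H_2 = 0.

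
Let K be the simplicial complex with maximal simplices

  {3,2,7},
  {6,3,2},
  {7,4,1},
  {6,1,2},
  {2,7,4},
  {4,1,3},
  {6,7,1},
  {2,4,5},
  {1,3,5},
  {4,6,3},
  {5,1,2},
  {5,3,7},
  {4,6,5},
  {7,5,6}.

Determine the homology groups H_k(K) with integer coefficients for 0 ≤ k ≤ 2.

H_0 = Z,  H_1 = Z^2,  H_2 = Z.

Fix the vertex order 1 < 2 < 3 < 4 < 5 < 6 < 7 and write every simplex with vertices in increasing order. Then dim K = 2 and the simplices of K are:

  0-simplices (7): [1], [2], [3], [4], [5], [6], [7]
  1-simplices (21): [1,2], [1,3], [1,4], [1,5], [1,6], [1,7], [2,3], [2,4], [2,5], [2,6], [2,7], [3,4], [3,5], [3,6], [3,7], [4,5], [4,6], [4,7], [5,6], [5,7], [6,7]
  2-simplices (14): [1,2,5], [1,2,6], [1,3,4], [1,3,5], [1,4,7], [1,6,7], [2,3,6], [2,3,7], [2,4,5], [2,4,7], [3,4,6], [3,5,7], [4,5,6], [5,6,7]

Hence C_0 ≅ Z^7, C_1 ≅ Z^21, C_2 ≅ Z^14.

Boundary ∂_1: C_1 → C_0 maps an edge to its endpoints' difference, ∂[p,q] = q − p. For instance
  ∂[4,7] = [7] − [4].
This gives a 7×21 integer matrix of rank 6; reducing to Smith normal form yields diagonal entries (1,1,1,1,1,1).

Boundary ∂_2: C_2 → C_1 sends each 2-simplex [p,q,r] to [q,r] − [p,r] + [p,q]. For instance
  ∂[1,2,5] = [2,5] − [1,5] + [1,2],
  ∂[2,3,7] = [3,7] − [2,7] + [2,3].
This gives a 21×14 integer matrix of rank 13; reducing to Smith normal form yields diagonal entries (1,1,1,1,1,1,1,1,1,1,1,1,1).

Now H_k = ker ∂_k / im ∂_{k+1}, so:

  H_0: rank C_0 − rank ∂_1 = 7 − 6 = 1, and the invariant factors of ∂_1 are all 1, so H_0 ≅ Z.
  H_1: rank ker ∂_1 − rank ∂_2 = (21 − 6) − 13 = 2, and the invariant factors of ∂_2 are all 1, so H_1 ≅ Z^2.
  H_2: rank ker ∂_2 − rank ∂_3 = (14 − 13) − 0 = 1, and there is no ∂_3, so H_2 ≅ Z.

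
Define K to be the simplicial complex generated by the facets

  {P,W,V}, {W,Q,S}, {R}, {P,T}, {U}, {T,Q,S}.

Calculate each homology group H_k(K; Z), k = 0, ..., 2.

K has 8 vertices, 9 edges, 3 triangles.
rank ∂_0 = 0, rank ∂_1 = 5 ⇒ b_0 = 8 − 0 − 5 = 3; all invariant factors of ∂_1 are 1 so no torsion. So H_0 ≅ Z^3.
rank ∂_1 = 5, rank ∂_2 = 3 ⇒ b_1 = 9 − 5 − 3 = 1; all invariant factors of ∂_2 are 1 so no torsion. So H_1 ≅ Z.
rank ∂_2 = 3, rank ∂_3 = 0 ⇒ b_2 = 3 − 3 − 0 = 0. So H_2 ≅ 0.

H_0 = Z^3,  H_1 = Z,  H_2 = 0.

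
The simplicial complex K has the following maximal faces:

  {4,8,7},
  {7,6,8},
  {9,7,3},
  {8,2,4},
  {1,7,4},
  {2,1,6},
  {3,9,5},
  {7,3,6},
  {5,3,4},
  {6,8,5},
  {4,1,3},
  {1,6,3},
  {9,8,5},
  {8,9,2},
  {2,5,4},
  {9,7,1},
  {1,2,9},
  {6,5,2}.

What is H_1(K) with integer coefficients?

Order the vertices as 1 < 2 < 3 < 4 < 5 < 6 < 7 < 8 < 9. Listing each simplex with vertices in this order, K has dimension 2 with simplices:

  0-simplices (9): [1], [2], [3], [4], [5], [6], [7], [8], [9]
  1-simplices (27): (27 of them)
  2-simplices (18): [1,2,6], [1,2,9], [1,3,4], [1,3,6], [1,4,7], [1,7,9], [2,4,5], [2,4,8], [2,5,6], [2,8,9], [3,4,5], [3,5,9], [3,6,7], [3,7,9], [4,7,8], [5,6,8], [5,8,9], [6,7,8]

so the chain groups are C_0 ≅ Z^9, C_1 ≅ Z^27, C_2 ≅ Z^18.

The boundary map ∂_1: C_1 → C_0 is given by ∂[p,q] = [q] − [p]. For instance
  ∂[7,9] = [9] − [7].
This gives a 9×27 integer matrix of rank 8; reducing to Smith normal form yields diagonal entries (1,1,1,1,1,1,1,1).

The boundary map ∂_2: C_2 → C_1 maps a triangle to the signed sum of its edges. For instance
  ∂[6,7,8] = [7,8] − [6,8] + [6,7],
  ∂[2,8,9] = [8,9] − [2,9] + [2,8].
The resulting 27×18 matrix has rank 18, and its Smith normal form has invariant factors (1,1,1,1,1,1,1,1,1,1,1,1,1,1,1,1,1,2).

From H_k ≅ ker(∂_k) / im(∂_{k+1}) we obtain:

  H_1: rank ker ∂_1 − rank ∂_2 = (27 − 8) − 18 = 1, and ∂_2 has invariant factor 2 > 1, so H_1 ≅ Z ⊕ Z/2Z.

H_1 ≅ Z ⊕ Z/2Z.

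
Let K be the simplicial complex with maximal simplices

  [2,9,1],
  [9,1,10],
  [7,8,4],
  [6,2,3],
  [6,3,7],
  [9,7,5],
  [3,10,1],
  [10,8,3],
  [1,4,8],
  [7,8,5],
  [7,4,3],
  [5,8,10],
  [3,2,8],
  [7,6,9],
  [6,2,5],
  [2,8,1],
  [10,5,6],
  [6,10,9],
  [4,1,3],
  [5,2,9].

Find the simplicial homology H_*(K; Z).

H_0 = Z,  H_1 = Z ⊕ Z_2,  H_2 = 0.

Order the vertices as 1 < 2 < 3 < 4 < 5 < 6 < 7 < 8 < 9 < 10. Listing each simplex with vertices in this order, K has dimension 2 with simplices:

  0-simplices (10): [1], [2], [3], [4], [5], [6], [7], [8], [9], [10]
  1-simplices (30): (30 of them)
  2-simplices (20): (20 of them)

so the chain groups are C_0 ≅ Z^10, C_1 ≅ Z^30, C_2 ≅ Z^20.

Boundary ∂_1: C_1 → C_0 maps an edge to its endpoints' difference, ∂[p,q] = q − p. For instance
  ∂[6,7] = [7] − [6].
The resulting 10×30 matrix has rank 9, and its Smith normal form has invariant factors (1,1,1,1,1,1,1,1,1).

The boundary map ∂_2: C_2 → C_1 acts by ∂[p,q,r] = [q,r] − [p,r] + [p,q]. For instance
  ∂[3,8,10] = [8,10] − [3,10] + [3,8],
  ∂[1,9,10] = [9,10] − [1,10] + [1,9].
The resulting 30×20 matrix has rank 20, and its Smith normal form has invariant factors (1,1,1,1,1,1,1,1,1,1,1,1,1,1,1,1,1,1,1,2).

From H_k ≅ ker(∂_k) / im(∂_{k+1}) we obtain:

  H_0: rank C_0 − rank ∂_1 = 10 − 9 = 1, and the invariant factors of ∂_1 are all 1, so H_0 ≅ Z.
  H_1: rank ker ∂_1 − rank ∂_2 = (30 − 9) − 20 = 1, and ∂_2 has invariant factor 2 > 1, so H_1 ≅ Z ⊕ Z_2.
  H_2: rank ker ∂_2 − rank ∂_3 = (20 − 20) − 0 = 0, and there is no ∂_3, so H_2 ≅ 0.

As a check, the Euler characteristic is 10 − 30 + 20 = 0, which agrees with 1 − 1 + 0 = 0.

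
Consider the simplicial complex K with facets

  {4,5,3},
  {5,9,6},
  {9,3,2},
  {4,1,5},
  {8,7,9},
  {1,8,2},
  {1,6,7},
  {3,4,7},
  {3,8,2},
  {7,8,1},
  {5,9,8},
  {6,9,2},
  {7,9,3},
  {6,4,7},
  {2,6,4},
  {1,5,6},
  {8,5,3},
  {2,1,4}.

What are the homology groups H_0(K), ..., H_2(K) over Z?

We work with the vertex ordering 1 < 2 < 3 < 4 < 5 < 6 < 7 < 8 < 9. The simplices of K, each written with vertices in increasing order, are:

  0-simplices (9): [1], [2], [3], [4], [5], [6], [7], [8], [9]
  1-simplices (27): (27 of them)
  2-simplices (18): [1,2,4], [1,2,8], [1,4,5], [1,5,6], [1,6,7], [1,7,8], [2,3,8], [2,3,9], [2,4,6], [2,6,9], [3,4,5], [3,4,7], [3,5,8], [3,7,9], [4,6,7], [5,6,9], [5,8,9], [7,8,9]

so the chain groups are C_0 ≅ Z^9, C_1 ≅ Z^27, C_2 ≅ Z^18.

∂_1: C_1 → C_0 sends each edge [p,q] (with p < q) to q − p. For instance
  ∂[1,5] = [5] − [1].
This gives a 9×27 integer matrix of rank 8; reducing to Smith normal form yields diagonal entries (1,1,1,1,1,1,1,1).

The boundary map ∂_2: C_2 → C_1 acts by ∂[p,q,r] = [q,r] − [p,r] + [p,q]. For instance
  ∂[3,4,5] = [4,5] − [3,5] + [3,4],
  ∂[3,7,9] = [7,9] − [3,9] + [3,7].
The 27×18 boundary matrix has rank 18 and Smith normal form diag(1,1,1,1,1,1,1,1,1,1,1,1,1,1,1,1,1,2).

Computing H_k = (kernel of ∂_k) / (image of ∂_{k+1}):

  H_0: rank C_0 − rank ∂_1 = 9 − 8 = 1, and the invariant factors of ∂_1 are all 1, so H_0 ≅ Z.
  H_1: rank ker ∂_1 − rank ∂_2 = (27 − 8) − 18 = 1, and ∂_2 has invariant factor 2 > 1, so H_1 ≅ Z ⊕ Z_2.
  H_2: rank ker ∂_2 − rank ∂_3 = (18 − 18) − 0 = 0, and there is no ∂_3, so H_2 ≅ 0.

As a check, the Euler characteristic is 9 − 27 + 18 = 0, which agrees with 1 − 1 + 0 = 0.

H_0 = Z,  H_1 = Z ⊕ Z_2,  H_2 = 0.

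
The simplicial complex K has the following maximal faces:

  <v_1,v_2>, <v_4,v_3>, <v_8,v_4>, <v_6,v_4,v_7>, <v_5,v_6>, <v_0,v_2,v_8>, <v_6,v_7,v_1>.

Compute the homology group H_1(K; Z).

H_1 = Z.

Order the vertices as v_0 < v_1 < v_2 < v_3 < v_4 < v_5 < v_6 < v_7 < v_8. Listing each simplex with vertices in this order, K has dimension 2 with simplices:

  0-simplices (9): [v_0], [v_1], [v_2], [v_3], [v_4], [v_5], [v_6], [v_7], [v_8]
  1-simplices (12): [v_0,v_2], [v_0,v_8], [v_1,v_2], [v_1,v_6], [v_1,v_7], [v_2,v_8], [v_3,v_4], [v_4,v_6], [v_4,v_7], [v_4,v_8], [v_5,v_6], [v_6,v_7]
  2-simplices (3): [v_0,v_2,v_8], [v_1,v_6,v_7], [v_4,v_6,v_7]

Hence C_0 ≅ Z^9, C_1 ≅ Z^12, C_2 ≅ Z^3.

∂_1: C_1 → C_0 sends each edge [p,q] (with p < q) to q − p. For instance
  ∂[v_0,v_2] = [v_2] − [v_0].
As a 9×12 matrix over Z this has rank 8, with invariant factors (1,1,1,1,1,1,1,1).

Boundary ∂_2: C_2 → C_1 acts by ∂[p,q,r] = [q,r] − [p,r] + [p,q]. For instance
  ∂[v_4,v_6,v_7] = [v_6,v_7] − [v_4,v_7] + [v_4,v_6],
  ∂[v_0,v_2,v_8] = [v_2,v_8] − [v_0,v_8] + [v_0,v_2].
The 12×3 boundary matrix has rank 3 and Smith normal form diag(1,1,1).

From H_k ≅ ker(∂_k) / im(∂_{k+1}) we obtain:

  H_1: rank ker ∂_1 − rank ∂_2 = (12 − 8) − 3 = 1, and the invariant factors of ∂_2 are all 1, so H_1 ≅ Z.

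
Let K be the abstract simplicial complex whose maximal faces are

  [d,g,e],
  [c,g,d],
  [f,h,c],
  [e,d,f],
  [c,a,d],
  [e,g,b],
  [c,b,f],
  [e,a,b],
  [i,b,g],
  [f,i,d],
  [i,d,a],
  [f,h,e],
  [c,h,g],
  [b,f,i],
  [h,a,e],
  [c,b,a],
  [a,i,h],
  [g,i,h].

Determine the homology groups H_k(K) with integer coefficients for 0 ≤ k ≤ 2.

H_0 ≅ Z,  H_1 ≅ Z^2,  H_2 ≅ Z.

We work with the vertex ordering a < b < c < d < e < f < g < h < i. The simplices of K, each written with vertices in increasing order, are:

  0-simplices (9): a, b, c, d, e, f, g, h, i
  1-simplices (27): ab, ac, ad, ae, ah, ai, bc, be, bf, bg, bi, cd, cf, cg, ch, de, df, dg, di, ef, eg, eh, fh, fi, gh, gi, hi
  2-simplices (18): abc, abe, acd, adi, aeh, ahi, bcf, beg, bfi, bgi, cdg, cfh, cgh, def, deg, dfi, efh, ghi

Hence C_0 ≅ Z^9, C_1 ≅ Z^27, C_2 ≅ Z^18.

Boundary ∂_1: C_1 → C_0 maps an edge to its endpoints' difference, ∂[p,q] = q − p.
As a 9×27 matrix over Z this has rank 8, with invariant factors (1,1,1,1,1,1,1,1).

Boundary ∂_2: C_2 → C_1 acts by ∂[p,q,r] = [q,r] − [p,r] + [p,q]. For instance
  ∂abe = be − ae + ab,
  ∂bfi = fi − bi + bf.
The 27×18 boundary matrix has rank 17 and Smith normal form diag(1,1,1,1,1,1,1,1,1,1,1,1,1,1,1,1,1).

Now H_k = ker ∂_k / im ∂_{k+1}, so:

  H_0: rank C_0 − rank ∂_1 = 9 − 8 = 1, and the invariant factors of ∂_1 are all 1, so H_0 ≅ Z.
  H_1: rank ker ∂_1 − rank ∂_2 = (27 − 8) − 17 = 2, and the invariant factors of ∂_2 are all 1, so H_1 ≅ Z^2.
  H_2: rank ker ∂_2 − rank ∂_3 = (18 − 17) − 0 = 1, and there is no ∂_3, so H_2 ≅ Z.

As a check, the Euler characteristic is 9 − 27 + 18 = 0, which agrees with 1 − 2 + 1 = 0.
(K is a triangulation of the torus T^2.)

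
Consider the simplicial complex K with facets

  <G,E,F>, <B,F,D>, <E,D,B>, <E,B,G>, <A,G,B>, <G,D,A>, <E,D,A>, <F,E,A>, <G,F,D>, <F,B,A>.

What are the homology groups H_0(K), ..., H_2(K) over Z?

Order the vertices as A < B < D < E < F < G. Listing each simplex with vertices in this order, K has dimension 2 with simplices:

  0-simplices (6): A, B, D, E, F, G
  1-simplices (15): AB, AD, AE, AF, AG, BD, BE, BF, BG, DE, DF, DG, EF, EG, FG
  2-simplices (10): ABF, ABG, ADE, ADG, AEF, BDE, BDF, BEG, DFG, EFG

so the chain groups are C_0 ≅ Z^6, C_1 ≅ Z^15, C_2 ≅ Z^10.

∂_1: C_1 → C_0 sends each edge [p,q] (with p < q) to q − p. For instance
  ∂EG = G − E.
This gives a 6×15 integer matrix of rank 5; reducing to Smith normal form yields diagonal entries (1,1,1,1,1).

Boundary ∂_2: C_2 → C_1 sends each 2-simplex [p,q,r] to [q,r] − [p,r] + [p,q]. For instance
  ∂AEF = EF − AF + AE,
  ∂BDE = DE − BE + BD.
The 15×10 boundary matrix has rank 10 and Smith normal form diag(1,1,1,1,1,1,1,1,1,2).

Reading off H_k = ker ∂_k / im ∂_{k+1}:

  H_0: rank C_0 − rank ∂_1 = 6 − 5 = 1, and the invariant factors of ∂_1 are all 1, so H_0 ≅ Z.
  H_1: rank ker ∂_1 − rank ∂_2 = (15 − 5) − 10 = 0, and ∂_2 has invariant factor 2 > 1, so H_1 ≅ Z_2.
  H_2: rank ker ∂_2 − rank ∂_3 = (10 − 10) − 0 = 0, and there is no ∂_3, so H_2 ≅ 0.

(K is a triangulation of the real projective plane RP^2.)

H_0 ≅ Z,  H_1 ≅ Z_2,  H_2 = 0.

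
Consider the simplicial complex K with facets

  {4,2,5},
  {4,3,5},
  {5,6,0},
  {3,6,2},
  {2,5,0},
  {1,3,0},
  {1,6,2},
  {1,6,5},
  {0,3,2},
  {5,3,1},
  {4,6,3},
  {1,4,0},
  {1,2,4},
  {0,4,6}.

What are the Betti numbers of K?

Order the vertices as 0 < 1 < 2 < 3 < 4 < 5 < 6. Listing each simplex with vertices in this order, K has dimension 2 with simplices:

  0-simplices (7): [0], [1], [2], [3], [4], [5], [6]
  1-simplices (21): [0,1], [0,2], [0,3], [0,4], [0,5], [0,6], [1,2], [1,3], [1,4], [1,5], [1,6], [2,3], [2,4], [2,5], [2,6], [3,4], [3,5], [3,6], [4,5], [4,6], [5,6]
  2-simplices (14): [0,1,3], [0,1,4], [0,2,3], [0,2,5], [0,4,6], [0,5,6], [1,2,4], [1,2,6], [1,3,5], [1,5,6], [2,3,6], [2,4,5], [3,4,5], [3,4,6]

so the chain groups are C_0 ≅ Z^7, C_1 ≅ Z^21, C_2 ≅ Z^14.

The boundary map ∂_1: C_1 → C_0 maps an edge to its endpoints' difference, ∂[p,q] = q − p. For instance
  ∂[4,6] = [6] − [4].
This gives a 7×21 integer matrix of rank 6; reducing to Smith normal form yields diagonal entries (1,1,1,1,1,1).

The boundary map ∂_2: C_2 → C_1 maps a triangle to the signed sum of its edges. For instance
  ∂[1,2,6] = [2,6] − [1,6] + [1,2],
  ∂[3,4,5] = [4,5] − [3,5] + [3,4].
As a 21×14 matrix over Z this has rank 13, with invariant factors (1,1,1,1,1,1,1,1,1,1,1,1,1).

Computing H_k = (kernel of ∂_k) / (image of ∂_{k+1}):

  H_0: rank C_0 − rank ∂_1 = 7 − 6 = 1, and the invariant factors of ∂_1 are all 1, so H_0 = Z.
  H_1: rank ker ∂_1 − rank ∂_2 = (21 − 6) − 13 = 2, and the invariant factors of ∂_2 are all 1, so H_1 = Z^2.
  H_2: rank ker ∂_2 − rank ∂_3 = (14 − 13) − 0 = 1, and there is no ∂_3, so H_2 = Z.

As a check, the Euler characteristic is 7 − 21 + 14 = 0, which agrees with 1 − 2 + 1 = 0.

Hence the Betti numbers are b_0 = 1, b_1 = 2, b_2 = 1.

b_0 = 1, b_1 = 2, b_2 = 1.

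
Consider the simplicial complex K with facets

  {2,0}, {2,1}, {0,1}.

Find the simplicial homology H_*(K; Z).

Order the vertices as 0 < 1 < 2. Listing each simplex with vertices in this order, K has dimension 1 with simplices:

  0-simplices (3): [0], [1], [2]
  1-simplices (3): [0,1], [0,2], [1,2]

so the chain groups are C_0 ≅ Z^3, C_1 ≅ Z^3.

∂_1: C_1 → C_0 is given by ∂[p,q] = [q] − [p]. For instance
  ∂[0,2] = [2] − [0].
The 3×3 boundary matrix has rank 2 and Smith normal form diag(1,1).

Computing H_k = (kernel of ∂_k) / (image of ∂_{k+1}):

  H_0: rank C_0 − rank ∂_1 = 3 − 2 = 1, and the invariant factors of ∂_1 are all 1, so H_0 = Z.
  H_1: rank ker ∂_1 − rank ∂_2 = (3 − 2) − 0 = 1, and there is no ∂_2, so H_1 = Z.

As a check, the Euler characteristic is 3 − 3 = 0, which agrees with 1 − 1 = 0.
(K is a triangulation of the circle S^1.)

H_0 ≅ Z,  H_1 ≅ Z.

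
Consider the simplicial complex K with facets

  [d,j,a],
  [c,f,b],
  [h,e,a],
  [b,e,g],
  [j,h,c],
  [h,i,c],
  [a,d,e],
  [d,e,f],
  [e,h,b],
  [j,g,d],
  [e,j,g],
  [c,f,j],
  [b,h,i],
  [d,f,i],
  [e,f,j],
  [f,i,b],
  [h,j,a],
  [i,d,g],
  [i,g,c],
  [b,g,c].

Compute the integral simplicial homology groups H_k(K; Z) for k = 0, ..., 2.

Fix the vertex order a < b < c < d < e < f < g < h < i < j and write every simplex with vertices in increasing order. Then dim K = 2 and the simplices of K are:

  0-simplices (10): a, b, c, d, e, f, g, h, i, j
  1-simplices (30): ad, ae, ah, aj, bc, be, bf, bg, bh, bi, cf, cg, ch, ci, cj, de, df, dg, di, dj, ef, eg, eh, ej, fi, fj, gi, gj, hi, hj
  2-simplices (20): ade, adj, aeh, ahj, bcf, bcg, beg, beh, bfi, bhi, cfj, cgi, chi, chj, def, dfi, dgi, dgj, efj, egj

Hence C_0 ≅ Z^10, C_1 ≅ Z^30, C_2 ≅ Z^20.

∂_1: C_1 → C_0 is given by ∂[p,q] = [q] − [p].
As a 10×30 matrix over Z this has rank 9, with invariant factors (1,1,1,1,1,1,1,1,1).

The boundary map ∂_2: C_2 → C_1 maps a triangle to the signed sum of its edges. For instance
  ∂beg = eg − bg + be,
  ∂ahj = hj − aj + ah.
The resulting 30×20 matrix has rank 20, and its Smith normal form has invariant factors (1,1,1,1,1,1,1,1,1,1,1,1,1,1,1,1,1,1,1,2).

Reading off H_k = ker ∂_k / im ∂_{k+1}:

  H_0: rank C_0 − rank ∂_1 = 10 − 9 = 1, and the invariant factors of ∂_1 are all 1, so H_0 ≅ Z.
  H_1: rank ker ∂_1 − rank ∂_2 = (30 − 9) − 20 = 1, and ∂_2 has invariant factor 2 > 1, so H_1 ≅ Z ⊕ Z_2.
  H_2: rank ker ∂_2 − rank ∂_3 = (20 − 20) − 0 = 0, and there is no ∂_3, so H_2 ≅ 0.

As a check, the Euler characteristic is 10 − 30 + 20 = 0, which agrees with 1 − 1 + 0 = 0.

H_0 ≅ Z,  H_1 ≅ Z ⊕ Z_2,  H_2 = 0.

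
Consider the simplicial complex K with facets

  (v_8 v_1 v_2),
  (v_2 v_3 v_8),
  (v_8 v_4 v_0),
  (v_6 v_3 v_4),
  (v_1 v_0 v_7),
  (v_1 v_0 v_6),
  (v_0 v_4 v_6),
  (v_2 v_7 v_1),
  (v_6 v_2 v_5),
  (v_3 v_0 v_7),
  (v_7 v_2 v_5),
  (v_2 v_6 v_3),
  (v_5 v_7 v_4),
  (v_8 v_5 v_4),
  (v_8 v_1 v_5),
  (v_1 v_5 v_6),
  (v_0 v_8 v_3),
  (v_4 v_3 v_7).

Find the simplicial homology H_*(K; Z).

We work with the vertex ordering v_0 < v_1 < v_2 < v_3 < v_4 < v_5 < v_6 < v_7 < v_8. The simplices of K, each written with vertices in increasing order, are:

  0-simplices (9): [v_0], [v_1], [v_2], [v_3], [v_4], [v_5], [v_6], [v_7], [v_8]
  1-simplices (27): (27 of them)
  2-simplices (18): (18 of them)

Hence C_0 ≅ Z^9, C_1 ≅ Z^27, C_2 ≅ Z^18.

Boundary ∂_1: C_1 → C_0 sends each edge [p,q] (with p < q) to q − p. For instance
  ∂[v_5,v_7] = [v_7] − [v_5].
As a 9×27 matrix over Z this has rank 8, with invariant factors (1,1,1,1,1,1,1,1).

Boundary ∂_2: C_2 → C_1 maps a triangle to the signed sum of its edges. For instance
  ∂[v_4,v_5,v_7] = [v_5,v_7] − [v_4,v_7] + [v_4,v_5],
  ∂[v_1,v_5,v_6] = [v_5,v_6] − [v_1,v_6] + [v_1,v_5].
The resulting 27×18 matrix has rank 18, and its Smith normal form has invariant factors (1,1,1,1,1,1,1,1,1,1,1,1,1,1,1,1,1,2).

Reading off H_k = ker ∂_k / im ∂_{k+1}:

  H_0: rank C_0 − rank ∂_1 = 9 − 8 = 1, and the invariant factors of ∂_1 are all 1, so H_0 = Z.
  H_1: rank ker ∂_1 − rank ∂_2 = (27 − 8) − 18 = 1, and ∂_2 has invariant factor 2 > 1, so H_1 = Z ⊕ Z/2.
  H_2: rank ker ∂_2 − rank ∂_3 = (18 − 18) − 0 = 0, and there is no ∂_3, so H_2 = 0.

As a check, the Euler characteristic is 9 − 27 + 18 = 0, which agrees with 1 − 1 + 0 = 0.

H_0 ≅ Z,  H_1 ≅ Z ⊕ Z/2,  H_2 = 0.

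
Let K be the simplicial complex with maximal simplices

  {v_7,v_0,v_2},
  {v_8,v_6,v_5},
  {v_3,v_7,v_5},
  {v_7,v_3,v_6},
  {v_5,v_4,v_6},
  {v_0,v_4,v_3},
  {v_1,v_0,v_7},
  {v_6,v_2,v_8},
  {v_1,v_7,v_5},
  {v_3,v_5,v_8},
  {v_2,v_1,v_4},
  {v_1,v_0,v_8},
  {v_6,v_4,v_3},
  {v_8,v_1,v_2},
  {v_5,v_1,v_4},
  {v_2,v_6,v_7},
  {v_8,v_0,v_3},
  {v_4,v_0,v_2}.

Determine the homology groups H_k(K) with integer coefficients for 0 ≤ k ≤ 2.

H_0 = Z,  H_1 = Z × Z/2,  H_2 = 0.

Order the vertices as v_0 < v_1 < v_2 < v_3 < v_4 < v_5 < v_6 < v_7 < v_8. Listing each simplex with vertices in this order, K has dimension 2 with simplices:

  0-simplices (9): [v_0], [v_1], [v_2], [v_3], [v_4], [v_5], [v_6], [v_7], [v_8]
  1-simplices (27): (27 of them)
  2-simplices (18): (18 of them)

giving chain groups C_0 ≅ Z^9, C_1 ≅ Z^27, C_2 ≅ Z^18.

Boundary ∂_1: C_1 → C_0 sends each edge [p,q] (with p < q) to q − p. For instance
  ∂[v_4,v_6] = [v_6] − [v_4].
The 9×27 boundary matrix has rank 8 and Smith normal form diag(1,1,1,1,1,1,1,1).

The boundary map ∂_2: C_2 → C_1 acts by ∂[p,q,r] = [q,r] − [p,r] + [p,q]. For instance
  ∂[v_1,v_5,v_7] = [v_5,v_7] − [v_1,v_7] + [v_1,v_5],
  ∂[v_0,v_1,v_8] = [v_1,v_8] − [v_0,v_8] + [v_0,v_1].
This gives a 27×18 integer matrix of rank 18; reducing to Smith normal form yields diagonal entries (1,1,1,1,1,1,1,1,1,1,1,1,1,1,1,1,1,2).

Reading off H_k = ker ∂_k / im ∂_{k+1}:

  H_0: rank C_0 − rank ∂_1 = 9 − 8 = 1, and the invariant factors of ∂_1 are all 1, so H_0 ≅ Z.
  H_1: rank ker ∂_1 − rank ∂_2 = (27 − 8) − 18 = 1, and ∂_2 has invariant factor 2 > 1, so H_1 ≅ Z × Z/2.
  H_2: rank ker ∂_2 − rank ∂_3 = (18 − 18) − 0 = 0, and there is no ∂_3, so H_2 ≅ 0.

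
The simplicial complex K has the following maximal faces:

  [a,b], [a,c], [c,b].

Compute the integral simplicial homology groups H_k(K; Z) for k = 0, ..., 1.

We work with the vertex ordering a < b < c. The simplices of K, each written with vertices in increasing order, are:

  0-simplices (3): a, b, c
  1-simplices (3): ab, ac, bc

giving chain groups C_0 ≅ Z^3, C_1 ≅ Z^3.

The boundary map ∂_1: C_1 → C_0 sends each edge [p,q] (with p < q) to q − p. For instance
  ∂ac = c − a.
The 3×3 boundary matrix has rank 2 and Smith normal form diag(1,1).

Reading off H_k = ker ∂_k / im ∂_{k+1}:

  H_0: rank C_0 − rank ∂_1 = 3 − 2 = 1, and the invariant factors of ∂_1 are all 1, so H_0 ≅ Z.
  H_1: rank ker ∂_1 − rank ∂_2 = (3 − 2) − 0 = 1, and there is no ∂_2, so H_1 ≅ Z.

As a check, the Euler characteristic is 3 − 3 = 0, which agrees with 1 − 1 = 0.
(K is a triangulation of the circle S^1.)

H_0 ≅ Z,  H_1 ≅ Z.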